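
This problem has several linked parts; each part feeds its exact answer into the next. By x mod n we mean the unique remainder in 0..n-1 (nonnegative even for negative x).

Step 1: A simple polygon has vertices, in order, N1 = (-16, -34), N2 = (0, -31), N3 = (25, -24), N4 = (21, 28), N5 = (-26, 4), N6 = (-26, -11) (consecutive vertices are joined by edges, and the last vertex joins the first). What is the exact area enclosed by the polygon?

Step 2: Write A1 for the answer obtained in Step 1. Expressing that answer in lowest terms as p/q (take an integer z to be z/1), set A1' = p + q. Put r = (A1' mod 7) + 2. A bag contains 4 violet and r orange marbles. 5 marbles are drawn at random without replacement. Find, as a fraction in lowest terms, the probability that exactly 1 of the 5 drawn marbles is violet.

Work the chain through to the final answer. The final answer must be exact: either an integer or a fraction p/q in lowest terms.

10/33

Step 1: cross terms: (-16*-31 - 0*-34)=496, (0*-24 - 25*-31)=775, (25*28 - 21*-24)=1204, (21*4 - -26*28)=812, (-26*-11 - -26*4)=390, (-26*-34 - -16*-11)=708; twice the area = |4385| = 4385; area = 4385/2; answer 4385/2
Step 2: A1 = 4385/2; threaded value p + q = 4387; r = 7; total draws C(11,5) = 462; favorable C(4,1)*C(7,4) = 140; P = 10/33; answer 10/33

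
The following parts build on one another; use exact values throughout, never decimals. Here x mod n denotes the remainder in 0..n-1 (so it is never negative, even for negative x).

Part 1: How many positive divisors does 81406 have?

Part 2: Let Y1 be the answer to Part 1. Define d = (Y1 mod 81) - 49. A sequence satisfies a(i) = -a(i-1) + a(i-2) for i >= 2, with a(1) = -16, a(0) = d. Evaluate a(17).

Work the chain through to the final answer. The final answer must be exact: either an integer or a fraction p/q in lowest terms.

Part 1: 81406 = 2 * 13 * 31 * 101; number of divisors = (1+1) * (1+1) * (1+1) * (1+1) = 16; answer 16
Part 2: Y1 = 16; d = -33; a(2) = -1*(-16) + 1*(-33) = -17; iterating: a(2)=-17, a(3)=1, a(4)=-18, a(5)=19, a(6)=-37, a(7)=56, a(8)=-93, a(9)=149, a(10)=-242, a(11)=391, a(12)=-633, a(13)=1024, a(14)=-1657, a(15)=2681, a(16)=-4338, a(17)=7019; answer 7019

7019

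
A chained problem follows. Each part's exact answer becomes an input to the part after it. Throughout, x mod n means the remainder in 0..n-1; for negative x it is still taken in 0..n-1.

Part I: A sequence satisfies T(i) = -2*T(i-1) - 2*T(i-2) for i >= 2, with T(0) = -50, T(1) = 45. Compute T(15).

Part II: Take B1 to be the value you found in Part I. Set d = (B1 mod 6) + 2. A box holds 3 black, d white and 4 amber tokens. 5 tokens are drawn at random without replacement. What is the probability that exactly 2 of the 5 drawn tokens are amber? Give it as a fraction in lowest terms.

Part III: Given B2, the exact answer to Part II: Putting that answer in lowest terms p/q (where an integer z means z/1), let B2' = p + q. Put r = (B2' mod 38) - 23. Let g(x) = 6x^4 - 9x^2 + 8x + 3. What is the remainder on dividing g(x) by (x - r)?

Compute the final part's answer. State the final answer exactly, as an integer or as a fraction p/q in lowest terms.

Part I: T(2) = -2*(45) - 2*(-50) = 10; iterating: T(2)=10, T(3)=-110, T(4)=200, T(5)=-180, T(6)=-40, T(7)=440, T(8)=-800, T(9)=720, T(10)=160, T(11)=-1760, T(12)=3200, T(13)=-2880, T(14)=-640, T(15)=7040; answer 7040
Part II: B1 = 7040; d = 4; total draws C(11,5) = 462; favorable C(4,2)*C(7,3) = 210; P = 5/11; answer 5/11
Part III: B2 = 5/11; threaded value p + q = 16; r = -7; remainder = value at the root: 6*(-7)^4 - 9*(-7)^2 + 8*(-7)^1 + 3 = (14406) + (-441) + (-56) + (3) = 13912; answer 13912

13912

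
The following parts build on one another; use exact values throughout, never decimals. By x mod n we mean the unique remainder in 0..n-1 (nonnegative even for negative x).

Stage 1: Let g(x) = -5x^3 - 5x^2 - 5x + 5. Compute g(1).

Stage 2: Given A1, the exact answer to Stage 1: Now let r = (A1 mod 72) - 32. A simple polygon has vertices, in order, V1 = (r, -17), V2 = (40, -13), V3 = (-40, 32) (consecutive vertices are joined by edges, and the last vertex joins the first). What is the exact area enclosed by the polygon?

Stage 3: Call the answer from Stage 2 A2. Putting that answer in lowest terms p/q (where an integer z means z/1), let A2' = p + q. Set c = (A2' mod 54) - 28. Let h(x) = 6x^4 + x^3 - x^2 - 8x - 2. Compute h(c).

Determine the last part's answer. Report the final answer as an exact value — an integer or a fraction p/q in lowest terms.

Stage 1: -5*(1)^3 - 5*(1)^2 - 5*(1)^1 + 5 = (-5) + (-5) + (-5) + (5) = -10; answer -10
Stage 2: A1 = -10; r = 30; cross terms: (30*-13 - 40*-17)=290, (40*32 - -40*-13)=760, (-40*-17 - 30*32)=-280; twice the area = |770| = 770; area = 385; answer 385
Stage 3: A2 = 385; threaded value p + q = 386; c = -20; 6*(-20)^4 + 1*(-20)^3 - 1*(-20)^2 - 8*(-20)^1 - 2 = (960000) + (-8000) + (-400) + (160) + (-2) = 951758; answer 951758

951758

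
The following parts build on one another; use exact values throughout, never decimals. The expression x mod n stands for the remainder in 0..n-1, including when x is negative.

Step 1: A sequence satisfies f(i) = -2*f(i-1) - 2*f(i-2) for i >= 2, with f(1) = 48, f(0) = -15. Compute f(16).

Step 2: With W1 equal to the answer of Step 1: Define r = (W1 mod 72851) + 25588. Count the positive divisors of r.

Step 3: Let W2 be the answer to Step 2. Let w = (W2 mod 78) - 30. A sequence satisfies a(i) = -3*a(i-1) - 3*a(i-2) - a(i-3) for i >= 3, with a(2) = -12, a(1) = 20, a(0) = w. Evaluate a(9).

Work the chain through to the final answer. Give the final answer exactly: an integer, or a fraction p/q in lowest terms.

Step 1: f(2) = -2*(48) - 2*(-15) = -66; iterating: f(2)=-66, f(3)=36, f(4)=60, f(5)=-192, f(6)=264, f(7)=-144, f(8)=-240, f(9)=768, f(10)=-1056, f(11)=576, f(12)=960, f(13)=-3072, f(14)=4224, f(15)=-2304, f(16)=-3840; answer -3840
Step 2: W1 = -3840; r = 94599; 94599 = 3^2 * 23 * 457; number of divisors = (2+1) * (1+1) * (1+1) = 12; answer 12
Step 3: W2 = 12; w = -18; a(3) = -3*(-12) - 3*(20) - 1*(-18) = -6; iterating: a(3)=-6, a(4)=34, a(5)=-72, a(6)=120, a(7)=-178, a(8)=246, a(9)=-324; answer -324

-324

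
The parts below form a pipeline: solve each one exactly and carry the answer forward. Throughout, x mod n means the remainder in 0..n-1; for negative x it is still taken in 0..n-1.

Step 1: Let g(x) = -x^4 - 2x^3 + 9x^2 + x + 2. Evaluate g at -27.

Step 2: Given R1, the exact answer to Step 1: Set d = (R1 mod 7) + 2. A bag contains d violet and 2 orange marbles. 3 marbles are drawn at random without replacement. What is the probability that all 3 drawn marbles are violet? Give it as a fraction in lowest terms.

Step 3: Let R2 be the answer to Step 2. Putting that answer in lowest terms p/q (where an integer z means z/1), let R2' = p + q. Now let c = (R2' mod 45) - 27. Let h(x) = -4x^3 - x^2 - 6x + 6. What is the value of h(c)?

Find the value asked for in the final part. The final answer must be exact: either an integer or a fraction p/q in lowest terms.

Step 1: -1*(-27)^4 - 2*(-27)^3 + 9*(-27)^2 + 1*(-27)^1 + 2 = (-531441) + (39366) + (6561) + (-27) + (2) = -485539; answer -485539
Step 2: R1 = -485539; d = 4; total draws C(6,3) = 20; favorable C(4,3) = 4; P = 1/5; answer 1/5
Step 3: R2 = 1/5; threaded value p + q = 6; c = -21; -4*(-21)^3 - 1*(-21)^2 - 6*(-21)^1 + 6 = (37044) + (-441) + (126) + (6) = 36735; answer 36735

36735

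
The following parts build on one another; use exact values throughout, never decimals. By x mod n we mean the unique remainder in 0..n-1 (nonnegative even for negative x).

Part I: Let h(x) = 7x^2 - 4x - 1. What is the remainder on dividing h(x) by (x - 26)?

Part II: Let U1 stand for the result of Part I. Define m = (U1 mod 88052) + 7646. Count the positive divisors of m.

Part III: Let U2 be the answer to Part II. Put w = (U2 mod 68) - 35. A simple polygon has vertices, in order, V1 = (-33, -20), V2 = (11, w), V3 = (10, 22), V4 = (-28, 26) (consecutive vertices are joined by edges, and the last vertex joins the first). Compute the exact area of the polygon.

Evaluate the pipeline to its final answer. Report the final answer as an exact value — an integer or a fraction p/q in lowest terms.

4089/2

Part I: remainder = value at the root: 7*(26)^2 - 4*(26)^1 - 1 = (4732) + (-104) + (-1) = 4627; answer 4627
Part II: U1 = 4627; m = 12273; 12273 = 3 * 4091; number of divisors = (1+1) * (1+1) = 4; answer 4
Part III: U2 = 4; w = -31; cross terms: (-33*-31 - 11*-20)=1243, (11*22 - 10*-31)=552, (10*26 - -28*22)=876, (-28*-20 - -33*26)=1418; twice the area = |4089| = 4089; area = 4089/2; answer 4089/2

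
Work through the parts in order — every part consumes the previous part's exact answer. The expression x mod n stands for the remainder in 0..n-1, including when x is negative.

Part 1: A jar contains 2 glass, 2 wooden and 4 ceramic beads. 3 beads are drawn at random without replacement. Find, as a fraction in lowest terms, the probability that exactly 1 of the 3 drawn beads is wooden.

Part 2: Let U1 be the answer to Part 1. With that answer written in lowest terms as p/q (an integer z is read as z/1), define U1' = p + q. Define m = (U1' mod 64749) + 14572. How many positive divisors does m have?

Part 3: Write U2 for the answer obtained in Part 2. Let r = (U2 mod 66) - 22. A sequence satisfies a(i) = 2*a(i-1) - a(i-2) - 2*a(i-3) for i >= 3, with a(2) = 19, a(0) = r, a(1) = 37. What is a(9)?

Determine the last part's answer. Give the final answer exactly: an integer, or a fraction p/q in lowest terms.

575

Part 1: total draws C(8,3) = 56; favorable C(2,1)*C(6,2) = 30; P = 15/28; answer 15/28
Part 2: U1 = 15/28; threaded value p + q = 43; m = 14615; 14615 = 5 * 37 * 79; number of divisors = (1+1) * (1+1) * (1+1) = 8; answer 8
Part 3: U2 = 8; r = -14; a(3) = 2*(19) - 1*(37) - 2*(-14) = 29; iterating: a(3)=29, a(4)=-35, a(5)=-137, a(6)=-297, a(7)=-387, a(8)=-203, a(9)=575; answer 575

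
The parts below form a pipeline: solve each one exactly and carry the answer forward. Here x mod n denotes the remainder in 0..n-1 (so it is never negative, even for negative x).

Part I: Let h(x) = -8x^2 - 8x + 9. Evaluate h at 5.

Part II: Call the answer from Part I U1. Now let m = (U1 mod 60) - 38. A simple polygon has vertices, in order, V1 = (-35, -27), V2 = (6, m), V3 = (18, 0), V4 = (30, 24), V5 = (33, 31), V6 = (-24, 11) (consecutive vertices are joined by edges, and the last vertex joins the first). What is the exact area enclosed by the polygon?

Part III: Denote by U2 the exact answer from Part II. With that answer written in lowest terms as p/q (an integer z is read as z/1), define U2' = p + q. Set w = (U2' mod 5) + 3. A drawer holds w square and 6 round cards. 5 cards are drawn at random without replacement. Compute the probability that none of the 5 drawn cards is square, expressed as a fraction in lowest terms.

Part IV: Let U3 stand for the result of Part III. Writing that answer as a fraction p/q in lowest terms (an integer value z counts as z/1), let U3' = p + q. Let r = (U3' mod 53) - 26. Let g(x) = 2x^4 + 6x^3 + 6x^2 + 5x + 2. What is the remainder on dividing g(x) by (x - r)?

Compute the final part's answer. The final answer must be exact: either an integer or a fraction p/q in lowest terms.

198341

Part I: -8*(5)^2 - 8*(5)^1 + 9 = (-200) + (-40) + (9) = -231; answer -231
Part II: U1 = -231; m = -29; cross terms: (-35*-29 - 6*-27)=1177, (6*0 - 18*-29)=522, (18*24 - 30*0)=432, (30*31 - 33*24)=138, (33*11 - -24*31)=1107, (-24*-27 - -35*11)=1033; twice the area = |4409| = 4409; area = 4409/2; answer 4409/2
Part III: U2 = 4409/2; threaded value p + q = 4411; w = 4; total draws C(10,5) = 252; favorable C(6,5) = 6; P = 1/42; answer 1/42
Part IV: U3 = 1/42; threaded value p + q = 43; r = 17; remainder = value at the root: 2*(17)^4 + 6*(17)^3 + 6*(17)^2 + 5*(17)^1 + 2 = (167042) + (29478) + (1734) + (85) + (2) = 198341; answer 198341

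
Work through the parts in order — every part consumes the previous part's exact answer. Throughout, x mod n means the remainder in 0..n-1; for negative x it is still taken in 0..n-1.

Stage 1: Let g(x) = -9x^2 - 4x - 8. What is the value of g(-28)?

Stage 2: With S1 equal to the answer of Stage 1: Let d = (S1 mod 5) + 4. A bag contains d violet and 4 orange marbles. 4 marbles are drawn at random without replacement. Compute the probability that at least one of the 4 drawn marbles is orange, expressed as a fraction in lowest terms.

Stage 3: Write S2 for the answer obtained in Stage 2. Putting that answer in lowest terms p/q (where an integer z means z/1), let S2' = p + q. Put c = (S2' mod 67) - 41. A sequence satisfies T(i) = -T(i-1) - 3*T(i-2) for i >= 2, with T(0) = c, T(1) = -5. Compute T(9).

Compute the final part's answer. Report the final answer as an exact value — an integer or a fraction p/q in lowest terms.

Stage 1: -9*(-28)^2 - 4*(-28)^1 - 8 = (-7056) + (112) + (-8) = -6952; answer -6952
Stage 2: S1 = -6952; d = 7; total draws C(11,4) = 330; complement C(7,4) = 35; favorable 330 - 35 = 295; P = 59/66; answer 59/66
Stage 3: S2 = 59/66; threaded value p + q = 125; c = 17; T(2) = -1*(-5) - 3*(17) = -46; iterating: T(2)=-46, T(3)=61, T(4)=77, T(5)=-260, T(6)=29, T(7)=751, T(8)=-838, T(9)=-1415; answer -1415

-1415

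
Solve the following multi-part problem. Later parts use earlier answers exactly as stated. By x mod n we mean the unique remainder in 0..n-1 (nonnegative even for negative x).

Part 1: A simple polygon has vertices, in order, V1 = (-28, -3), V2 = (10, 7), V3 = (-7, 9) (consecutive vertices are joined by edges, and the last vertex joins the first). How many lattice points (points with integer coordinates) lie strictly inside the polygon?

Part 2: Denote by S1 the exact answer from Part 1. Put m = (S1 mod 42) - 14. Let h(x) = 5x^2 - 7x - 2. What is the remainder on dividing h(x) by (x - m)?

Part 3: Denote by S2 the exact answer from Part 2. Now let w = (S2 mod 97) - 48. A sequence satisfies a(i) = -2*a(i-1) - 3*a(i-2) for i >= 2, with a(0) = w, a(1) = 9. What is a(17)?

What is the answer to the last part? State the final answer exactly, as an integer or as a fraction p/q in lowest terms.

14697

Part 1: cross terms: (-28*7 - 10*-3)=-166, (10*9 - -7*7)=139, (-7*-3 - -28*9)=273; twice the area = |246| = 246; area = 123; boundary points = 2 + 1 + 3 = 6; strictly interior points = area - boundary/2 + 1 = 121; answer 121
Part 2: S1 = 121; m = 23; remainder = value at the root: 5*(23)^2 - 7*(23)^1 - 2 = (2645) + (-161) + (-2) = 2482; answer 2482
Part 3: S2 = 2482; w = 9; a(2) = -2*(9) - 3*(9) = -45; iterating: a(2)=-45, a(3)=63, a(4)=9, a(5)=-207, a(6)=387, a(7)=-153, a(8)=-855, a(9)=2169, a(10)=-1773, a(11)=-2961, a(12)=11241, a(13)=-13599, a(14)=-6525, a(15)=53847, a(16)=-88119, a(17)=14697; answer 14697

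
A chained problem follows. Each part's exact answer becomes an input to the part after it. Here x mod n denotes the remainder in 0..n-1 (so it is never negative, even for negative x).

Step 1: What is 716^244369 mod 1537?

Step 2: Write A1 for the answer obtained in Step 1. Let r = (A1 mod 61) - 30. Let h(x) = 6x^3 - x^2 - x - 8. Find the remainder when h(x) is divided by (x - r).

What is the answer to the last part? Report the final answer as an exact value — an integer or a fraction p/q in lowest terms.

-29758

Step 1: squarings mod 1537: 716^1=716, 716^2=835, 716^4=964, 716^8=948, 716^16=1096, 716^32=819, 716^64=629, 716^128=632, 716^256=1341, 716^512=1528, 716^1024=81, 716^2048=413, 716^4096=1499, 716^8192=1444, 716^16384=964, 716^32768=948, 716^65536=1096, 716^131072=819; 716^244369 = 716^1 * 716^16 * 716^128 * 716^512 * 716^2048 * 716^4096 * 716^8192 * 716^32768 * 716^65536 * 716^131072 = 74 (mod 1537); answer 74
Step 2: A1 = 74; r = -17; remainder = value at the root: 6*(-17)^3 - 1*(-17)^2 - 1*(-17)^1 - 8 = (-29478) + (-289) + (17) + (-8) = -29758; answer -29758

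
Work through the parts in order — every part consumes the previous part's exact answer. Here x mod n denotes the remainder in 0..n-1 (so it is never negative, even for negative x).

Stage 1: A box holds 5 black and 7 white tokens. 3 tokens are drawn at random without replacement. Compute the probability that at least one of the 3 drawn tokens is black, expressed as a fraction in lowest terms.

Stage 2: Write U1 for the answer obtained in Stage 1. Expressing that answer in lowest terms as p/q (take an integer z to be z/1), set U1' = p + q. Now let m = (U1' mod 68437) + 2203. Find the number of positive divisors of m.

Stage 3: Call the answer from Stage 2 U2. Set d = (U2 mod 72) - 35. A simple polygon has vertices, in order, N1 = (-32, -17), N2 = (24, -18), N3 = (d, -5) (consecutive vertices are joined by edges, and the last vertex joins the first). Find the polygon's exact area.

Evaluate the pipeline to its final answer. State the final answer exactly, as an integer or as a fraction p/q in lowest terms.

Stage 1: total draws C(12,3) = 220; complement C(7,3) = 35; favorable 220 - 35 = 185; P = 37/44; answer 37/44
Stage 2: U1 = 37/44; threaded value p + q = 81; m = 2284; 2284 = 2^2 * 571; number of divisors = (2+1) * (1+1) = 6; answer 6
Stage 3: U2 = 6; d = -29; cross terms: (-32*-18 - 24*-17)=984, (24*-5 - -29*-18)=-642, (-29*-17 - -32*-5)=333; twice the area = |675| = 675; area = 675/2; answer 675/2

675/2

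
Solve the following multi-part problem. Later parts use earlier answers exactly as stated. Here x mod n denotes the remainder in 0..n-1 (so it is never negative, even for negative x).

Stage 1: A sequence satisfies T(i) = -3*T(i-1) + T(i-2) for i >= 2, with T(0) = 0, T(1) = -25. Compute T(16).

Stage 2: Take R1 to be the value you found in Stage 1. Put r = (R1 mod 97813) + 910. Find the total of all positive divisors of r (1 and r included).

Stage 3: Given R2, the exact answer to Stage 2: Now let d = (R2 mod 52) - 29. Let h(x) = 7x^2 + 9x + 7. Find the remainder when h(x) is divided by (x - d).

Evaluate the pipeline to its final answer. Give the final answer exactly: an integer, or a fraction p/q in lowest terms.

227

Stage 1: T(2) = -3*(-25) + 1*(0) = 75; iterating: T(2)=75, T(3)=-250, T(4)=825, T(5)=-2725, T(6)=9000, T(7)=-29725, T(8)=98175, T(9)=-324250, T(10)=1070925, T(11)=-3537025, T(12)=11682000, T(13)=-38583025, T(14)=127431075, T(15)=-420876250, T(16)=1390059825; answer 1390059825
Stage 2: R1 = 1390059825; r = 40192; 40192 = 2^8 * 157; sigma = (1 + 2 + 4 + 8 + 16 + 32 + 64 + 128 + 256) * (1 + 157) = 511 * 158 = 80738; answer 80738
Stage 3: R2 = 80738; d = 5; remainder = value at the root: 7*(5)^2 + 9*(5)^1 + 7 = (175) + (45) + (7) = 227; answer 227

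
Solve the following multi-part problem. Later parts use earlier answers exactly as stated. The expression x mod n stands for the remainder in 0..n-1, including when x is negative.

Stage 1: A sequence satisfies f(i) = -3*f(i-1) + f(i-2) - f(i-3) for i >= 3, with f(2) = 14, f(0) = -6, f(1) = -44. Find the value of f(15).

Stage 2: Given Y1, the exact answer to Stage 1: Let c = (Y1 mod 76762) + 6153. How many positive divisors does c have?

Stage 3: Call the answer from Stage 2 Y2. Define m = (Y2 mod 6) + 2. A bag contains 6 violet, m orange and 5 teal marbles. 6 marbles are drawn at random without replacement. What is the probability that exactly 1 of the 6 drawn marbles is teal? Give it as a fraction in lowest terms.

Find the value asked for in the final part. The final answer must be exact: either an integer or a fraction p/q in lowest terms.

70/429

Stage 1: f(3) = -3*(14) + 1*(-44) - 1*(-6) = -80; iterating: f(3)=-80, f(4)=298, f(5)=-988, f(6)=3342, f(7)=-11312, f(8)=38266, f(9)=-129452, f(10)=437934, f(11)=-1481520, f(12)=5011946, f(13)=-16955292, f(14)=57359342, f(15)=-194045264; answer -194045264
Stage 2: Y1 = -194045264; c = 15225; 15225 = 3 * 5^2 * 7 * 29; number of divisors = (1+1) * (2+1) * (1+1) * (1+1) = 24; answer 24
Stage 3: Y2 = 24; m = 2; total draws C(13,6) = 1716; favorable C(5,1)*C(8,5) = 280; P = 70/429; answer 70/429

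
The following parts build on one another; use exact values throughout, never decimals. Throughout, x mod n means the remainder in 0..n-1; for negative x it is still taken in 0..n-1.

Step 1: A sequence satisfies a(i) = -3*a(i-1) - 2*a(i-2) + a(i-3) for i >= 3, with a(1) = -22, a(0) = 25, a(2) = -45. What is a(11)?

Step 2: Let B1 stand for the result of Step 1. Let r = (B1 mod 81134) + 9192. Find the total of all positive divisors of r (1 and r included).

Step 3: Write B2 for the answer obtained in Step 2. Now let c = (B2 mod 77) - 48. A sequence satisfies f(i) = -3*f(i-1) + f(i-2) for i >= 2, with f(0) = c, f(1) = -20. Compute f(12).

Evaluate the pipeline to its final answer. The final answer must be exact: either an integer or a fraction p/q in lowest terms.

7930790

Step 1: a(3) = -3*(-45) - 2*(-22) + 1*(25) = 204; iterating: a(3)=204, a(4)=-544, a(5)=1179, a(6)=-2245, a(7)=3833, a(8)=-5830, a(9)=7579, a(10)=-7244, a(11)=744; answer 744
Step 2: B1 = 744; r = 9936; 9936 = 2^4 * 3^3 * 23; sigma = (1 + 2 + 4 + 8 + 16) * (1 + 3 + 9 + 27) * (1 + 23) = 31 * 40 * 24 = 29760; answer 29760
Step 3: B2 = 29760; c = -10; f(2) = -3*(-20) + 1*(-10) = 50; iterating: f(2)=50, f(3)=-170, f(4)=560, f(5)=-1850, f(6)=6110, f(7)=-20180, f(8)=66650, f(9)=-220130, f(10)=727040, f(11)=-2401250, f(12)=7930790; answer 7930790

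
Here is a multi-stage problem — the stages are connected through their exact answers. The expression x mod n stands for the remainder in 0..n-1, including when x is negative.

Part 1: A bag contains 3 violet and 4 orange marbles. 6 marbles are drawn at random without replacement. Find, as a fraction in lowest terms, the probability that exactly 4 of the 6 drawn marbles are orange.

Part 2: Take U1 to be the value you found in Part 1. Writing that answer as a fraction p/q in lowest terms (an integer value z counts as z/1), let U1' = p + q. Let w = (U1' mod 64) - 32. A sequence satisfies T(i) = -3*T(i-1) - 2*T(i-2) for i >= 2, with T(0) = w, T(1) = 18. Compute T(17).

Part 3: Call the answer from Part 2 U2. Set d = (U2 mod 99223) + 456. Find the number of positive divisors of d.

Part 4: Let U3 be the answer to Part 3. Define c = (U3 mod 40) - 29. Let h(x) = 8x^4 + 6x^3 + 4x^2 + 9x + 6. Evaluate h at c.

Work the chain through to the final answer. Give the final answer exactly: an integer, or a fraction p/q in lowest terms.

Part 1: total draws C(7,6) = 7; favorable C(4,4)*C(3,2) = 3; P = 3/7; answer 3/7
Part 2: U1 = 3/7; threaded value p + q = 10; w = -22; T(2) = -3*(18) - 2*(-22) = -10; iterating: T(2)=-10, T(3)=-6, T(4)=38, T(5)=-102, T(6)=230, T(7)=-486, T(8)=998, T(9)=-2022, T(10)=4070, T(11)=-8166, T(12)=16358, T(13)=-32742, T(14)=65510, T(15)=-131046, T(16)=262118, T(17)=-524262; answer -524262
Part 3: U2 = -524262; d = 71532; 71532 = 2^2 * 3^2 * 1987; number of divisors = (2+1) * (2+1) * (1+1) = 18; answer 18
Part 4: U3 = 18; c = -11; 8*(-11)^4 + 6*(-11)^3 + 4*(-11)^2 + 9*(-11)^1 + 6 = (117128) + (-7986) + (484) + (-99) + (6) = 109533; answer 109533

109533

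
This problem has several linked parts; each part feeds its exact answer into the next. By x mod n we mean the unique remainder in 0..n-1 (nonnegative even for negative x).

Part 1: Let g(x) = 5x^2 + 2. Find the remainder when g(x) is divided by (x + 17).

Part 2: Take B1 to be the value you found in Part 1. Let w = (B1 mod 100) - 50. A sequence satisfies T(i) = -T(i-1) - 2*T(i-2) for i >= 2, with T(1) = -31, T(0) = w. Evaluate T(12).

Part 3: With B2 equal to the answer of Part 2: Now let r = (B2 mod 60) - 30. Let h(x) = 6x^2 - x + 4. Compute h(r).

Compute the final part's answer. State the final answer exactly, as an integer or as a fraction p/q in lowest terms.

55

Part 1: remainder = value at the root: 5*(-17)^2 + 2 = (1445) + (2) = 1447; answer 1447
Part 2: B1 = 1447; w = -3; T(2) = -1*(-31) - 2*(-3) = 37; iterating: T(2)=37, T(3)=25, T(4)=-99, T(5)=49, T(6)=149, T(7)=-247, T(8)=-51, T(9)=545, T(10)=-443, T(11)=-647, T(12)=1533; answer 1533
Part 3: B2 = 1533; r = 3; 6*(3)^2 - 1*(3)^1 + 4 = (54) + (-3) + (4) = 55; answer 55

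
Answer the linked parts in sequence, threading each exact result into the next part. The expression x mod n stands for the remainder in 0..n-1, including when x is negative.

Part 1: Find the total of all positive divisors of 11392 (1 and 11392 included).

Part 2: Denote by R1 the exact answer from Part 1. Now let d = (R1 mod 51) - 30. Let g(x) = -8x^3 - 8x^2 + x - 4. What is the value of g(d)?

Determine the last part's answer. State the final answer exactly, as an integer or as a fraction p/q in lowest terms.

208766

Part 1: 11392 = 2^7 * 89; sigma = (1 + 2 + 4 + 8 + 16 + 32 + 64 + 128) * (1 + 89) = 255 * 90 = 22950; answer 22950
Part 2: R1 = 22950; d = -30; -8*(-30)^3 - 8*(-30)^2 + 1*(-30)^1 - 4 = (216000) + (-7200) + (-30) + (-4) = 208766; answer 208766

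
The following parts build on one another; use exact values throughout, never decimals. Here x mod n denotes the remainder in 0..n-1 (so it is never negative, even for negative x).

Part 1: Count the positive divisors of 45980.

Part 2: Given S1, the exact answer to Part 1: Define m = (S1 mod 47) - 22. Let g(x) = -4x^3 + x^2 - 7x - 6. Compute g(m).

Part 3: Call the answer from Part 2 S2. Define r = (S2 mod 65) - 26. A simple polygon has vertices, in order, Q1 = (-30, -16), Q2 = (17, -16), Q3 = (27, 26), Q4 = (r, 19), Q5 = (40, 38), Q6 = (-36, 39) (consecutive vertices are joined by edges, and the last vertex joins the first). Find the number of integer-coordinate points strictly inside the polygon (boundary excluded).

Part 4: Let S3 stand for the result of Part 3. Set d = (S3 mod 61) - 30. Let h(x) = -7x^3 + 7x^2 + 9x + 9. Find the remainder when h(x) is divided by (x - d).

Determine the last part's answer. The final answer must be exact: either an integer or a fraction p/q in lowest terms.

50378

Part 1: 45980 = 2^2 * 5 * 11^2 * 19; number of divisors = (2+1) * (1+1) * (2+1) * (1+1) = 36; answer 36
Part 2: S1 = 36; m = 14; -4*(14)^3 + 1*(14)^2 - 7*(14)^1 - 6 = (-10976) + (196) + (-98) + (-6) = -10884; answer -10884
Part 3: S2 = -10884; r = 10; cross terms: (-30*-16 - 17*-16)=752, (17*26 - 27*-16)=874, (27*19 - 10*26)=253, (10*38 - 40*19)=-380, (40*39 - -36*38)=2928, (-36*-16 - -30*39)=1746; twice the area = |6173| = 6173; area = 6173/2; boundary points = 47 + 2 + 1 + 1 + 1 + 1 = 53; strictly interior points = area - boundary/2 + 1 = 3061; answer 3061
Part 4: S3 = 3061; d = -19; remainder = value at the root: -7*(-19)^3 + 7*(-19)^2 + 9*(-19)^1 + 9 = (48013) + (2527) + (-171) + (9) = 50378; answer 50378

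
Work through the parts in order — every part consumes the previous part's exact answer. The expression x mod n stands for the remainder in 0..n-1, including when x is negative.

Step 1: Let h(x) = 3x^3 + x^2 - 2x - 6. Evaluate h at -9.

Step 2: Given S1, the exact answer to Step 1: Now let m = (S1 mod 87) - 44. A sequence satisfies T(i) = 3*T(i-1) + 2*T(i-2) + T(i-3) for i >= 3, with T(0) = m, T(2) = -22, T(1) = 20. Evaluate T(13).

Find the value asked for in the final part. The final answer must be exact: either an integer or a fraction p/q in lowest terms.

895716

Step 1: 3*(-9)^3 + 1*(-9)^2 - 2*(-9)^1 - 6 = (-2187) + (81) + (18) + (-6) = -2094; answer -2094
Step 2: S1 = -2094; m = 37; T(3) = 3*(-22) + 2*(20) + 1*(37) = 11; iterating: T(3)=11, T(4)=9, T(5)=27, T(6)=110, T(7)=393, T(8)=1426, T(9)=5174, T(10)=18767, T(11)=68075, T(12)=246933, T(13)=895716; answer 895716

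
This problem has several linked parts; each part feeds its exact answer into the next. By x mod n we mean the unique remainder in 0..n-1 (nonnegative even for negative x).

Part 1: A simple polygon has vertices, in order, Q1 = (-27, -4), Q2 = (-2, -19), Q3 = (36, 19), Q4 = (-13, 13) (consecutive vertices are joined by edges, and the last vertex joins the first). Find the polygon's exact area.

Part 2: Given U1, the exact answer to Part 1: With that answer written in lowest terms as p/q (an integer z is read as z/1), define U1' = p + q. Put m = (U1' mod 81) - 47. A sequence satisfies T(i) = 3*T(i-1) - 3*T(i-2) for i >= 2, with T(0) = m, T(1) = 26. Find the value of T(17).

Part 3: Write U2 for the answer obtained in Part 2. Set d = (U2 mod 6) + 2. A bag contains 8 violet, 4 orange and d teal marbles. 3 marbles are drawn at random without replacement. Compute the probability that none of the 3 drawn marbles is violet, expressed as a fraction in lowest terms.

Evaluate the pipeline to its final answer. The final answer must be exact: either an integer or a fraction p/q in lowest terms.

5/91

Part 1: cross terms: (-27*-19 - -2*-4)=505, (-2*19 - 36*-19)=646, (36*13 - -13*19)=715, (-13*-4 - -27*13)=403; twice the area = |2269| = 2269; area = 2269/2; answer 2269/2
Part 2: U1 = 2269/2; threaded value p + q = 2271; m = -44; T(2) = 3*(26) - 3*(-44) = 210; iterating: T(2)=210, T(3)=552, T(4)=1026, T(5)=1422, T(6)=1188, T(7)=-702, T(8)=-5670, T(9)=-14904, T(10)=-27702, T(11)=-38394, T(12)=-32076, T(13)=18954, T(14)=153090, T(15)=402408, T(16)=747954, T(17)=1036638; answer 1036638
Part 3: U2 = 1036638; d = 2; total draws C(14,3) = 364; favorable C(6,3) = 20; P = 5/91; answer 5/91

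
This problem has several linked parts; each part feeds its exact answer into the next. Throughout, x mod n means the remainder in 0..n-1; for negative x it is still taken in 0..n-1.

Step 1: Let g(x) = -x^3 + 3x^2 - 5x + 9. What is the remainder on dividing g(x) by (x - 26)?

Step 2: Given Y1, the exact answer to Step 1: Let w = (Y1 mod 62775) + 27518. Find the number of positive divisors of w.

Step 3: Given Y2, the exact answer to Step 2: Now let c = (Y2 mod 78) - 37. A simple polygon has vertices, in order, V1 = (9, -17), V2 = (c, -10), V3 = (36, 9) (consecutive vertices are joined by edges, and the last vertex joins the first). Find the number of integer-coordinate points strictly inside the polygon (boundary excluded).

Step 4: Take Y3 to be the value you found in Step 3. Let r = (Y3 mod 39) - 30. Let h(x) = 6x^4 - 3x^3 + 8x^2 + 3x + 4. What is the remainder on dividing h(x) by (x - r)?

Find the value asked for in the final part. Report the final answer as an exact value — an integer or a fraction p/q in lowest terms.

Step 1: remainder = value at the root: -1*(26)^3 + 3*(26)^2 - 5*(26)^1 + 9 = (-17576) + (2028) + (-130) + (9) = -15669; answer -15669
Step 2: Y1 = -15669; w = 74624; 74624 = 2^7 * 11 * 53; number of divisors = (7+1) * (1+1) * (1+1) = 32; answer 32
Step 3: Y2 = 32; c = -5; cross terms: (9*-10 - -5*-17)=-175, (-5*9 - 36*-10)=315, (36*-17 - 9*9)=-693; twice the area = |-553| = 553; area = 553/2; boundary points = 7 + 1 + 1 = 9; strictly interior points = area - boundary/2 + 1 = 273; answer 273
Step 4: Y3 = 273; r = -30; remainder = value at the root: 6*(-30)^4 - 3*(-30)^3 + 8*(-30)^2 + 3*(-30)^1 + 4 = (4860000) + (81000) + (7200) + (-90) + (4) = 4948114; answer 4948114

4948114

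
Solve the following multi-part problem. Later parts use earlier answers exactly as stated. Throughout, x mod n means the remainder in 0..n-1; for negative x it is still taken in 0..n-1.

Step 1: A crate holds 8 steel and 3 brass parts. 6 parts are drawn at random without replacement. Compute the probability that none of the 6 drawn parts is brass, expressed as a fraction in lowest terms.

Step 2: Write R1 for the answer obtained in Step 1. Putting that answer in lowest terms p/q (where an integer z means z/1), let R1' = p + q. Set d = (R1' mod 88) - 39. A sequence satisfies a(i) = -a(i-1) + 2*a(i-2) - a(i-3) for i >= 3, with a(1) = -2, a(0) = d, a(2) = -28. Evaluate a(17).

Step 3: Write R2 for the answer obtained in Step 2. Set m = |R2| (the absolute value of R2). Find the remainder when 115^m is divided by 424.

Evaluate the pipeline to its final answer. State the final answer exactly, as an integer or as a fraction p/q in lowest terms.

Step 1: total draws C(11,6) = 462; favorable C(8,6) = 28; P = 2/33; answer 2/33
Step 2: R1 = 2/33; threaded value p + q = 35; d = -4; a(3) = -1*(-28) + 2*(-2) - 1*(-4) = 28; iterating: a(3)=28, a(4)=-82, a(5)=166, a(6)=-358, a(7)=772, a(8)=-1654, a(9)=3556, a(10)=-7636, a(11)=16402, a(12)=-35230, a(13)=75670, a(14)=-162532, a(15)=349102, a(16)=-749836, a(17)=1610572; answer 1610572
Step 3: R2 = 1610572; m = 1610572; squarings mod 424: 115^1=115, 115^2=81, 115^4=201, 115^8=121, 115^16=225, 115^32=169, 115^64=153, 115^128=89, 115^256=289, 115^512=417, 115^1024=49, 115^2048=281, 115^4096=97, 115^8192=81, 115^16384=201, 115^32768=121, 115^65536=225, 115^131072=169, 115^262144=153, 115^524288=89, 115^1048576=289; 115^1610572 = 115^4 * 115^8 * 115^64 * 115^256 * 115^512 * 115^4096 * 115^32768 * 115^524288 * 115^1048576 = 81 (mod 424); answer 81

81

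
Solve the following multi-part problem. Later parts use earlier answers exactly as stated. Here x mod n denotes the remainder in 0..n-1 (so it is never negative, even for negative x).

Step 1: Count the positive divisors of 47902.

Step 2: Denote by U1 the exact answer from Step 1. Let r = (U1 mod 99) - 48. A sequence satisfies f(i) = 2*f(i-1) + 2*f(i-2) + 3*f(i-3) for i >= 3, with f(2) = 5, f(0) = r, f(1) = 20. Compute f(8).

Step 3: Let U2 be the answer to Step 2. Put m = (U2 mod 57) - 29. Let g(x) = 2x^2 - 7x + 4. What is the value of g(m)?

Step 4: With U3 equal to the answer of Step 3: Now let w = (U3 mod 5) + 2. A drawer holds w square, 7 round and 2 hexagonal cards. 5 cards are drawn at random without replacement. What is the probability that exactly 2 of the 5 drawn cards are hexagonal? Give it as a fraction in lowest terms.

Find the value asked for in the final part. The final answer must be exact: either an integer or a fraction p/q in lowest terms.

Step 1: 47902 = 2 * 43 * 557; number of divisors = (1+1) * (1+1) * (1+1) = 8; answer 8
Step 2: U1 = 8; r = -40; f(3) = 2*(5) + 2*(20) + 3*(-40) = -70; iterating: f(3)=-70, f(4)=-70, f(5)=-265, f(6)=-880, f(7)=-2500, f(8)=-7555; answer -7555
Step 3: U2 = -7555; m = -3; 2*(-3)^2 - 7*(-3)^1 + 4 = (18) + (21) + (4) = 43; answer 43
Step 4: U3 = 43; w = 5; total draws C(14,5) = 2002; favorable C(2,2)*C(12,3) = 220; P = 10/91; answer 10/91

10/91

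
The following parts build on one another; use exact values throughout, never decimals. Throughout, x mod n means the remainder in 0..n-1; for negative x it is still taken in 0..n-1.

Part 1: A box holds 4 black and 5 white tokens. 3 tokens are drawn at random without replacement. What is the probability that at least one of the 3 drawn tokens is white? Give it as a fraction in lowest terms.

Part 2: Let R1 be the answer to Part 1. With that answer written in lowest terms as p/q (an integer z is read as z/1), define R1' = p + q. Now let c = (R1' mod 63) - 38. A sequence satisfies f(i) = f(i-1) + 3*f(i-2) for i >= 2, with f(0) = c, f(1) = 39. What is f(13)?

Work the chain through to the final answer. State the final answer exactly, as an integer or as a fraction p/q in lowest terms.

Part 1: total draws C(9,3) = 84; complement C(4,3) = 4; favorable 84 - 4 = 80; P = 20/21; answer 20/21
Part 2: R1 = 20/21; threaded value p + q = 41; c = 3; f(2) = 1*(39) + 3*(3) = 48; iterating: f(2)=48, f(3)=165, f(4)=309, f(5)=804, f(6)=1731, f(7)=4143, f(8)=9336, f(9)=21765, f(10)=49773, f(11)=115068, f(12)=264387, f(13)=609591; answer 609591

609591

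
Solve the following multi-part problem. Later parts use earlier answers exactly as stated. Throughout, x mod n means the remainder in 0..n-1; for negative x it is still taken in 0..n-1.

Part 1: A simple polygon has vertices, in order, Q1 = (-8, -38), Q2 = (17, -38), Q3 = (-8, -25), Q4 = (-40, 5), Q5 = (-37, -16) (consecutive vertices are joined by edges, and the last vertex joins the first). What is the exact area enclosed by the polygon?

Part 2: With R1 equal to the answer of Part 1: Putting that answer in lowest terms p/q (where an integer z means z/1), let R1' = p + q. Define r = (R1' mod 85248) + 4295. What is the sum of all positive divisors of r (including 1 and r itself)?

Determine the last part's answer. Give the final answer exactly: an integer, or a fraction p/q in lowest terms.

Part 1: cross terms: (-8*-38 - 17*-38)=950, (17*-25 - -8*-38)=-729, (-8*5 - -40*-25)=-1040, (-40*-16 - -37*5)=825, (-37*-38 - -8*-16)=1278; twice the area = |1284| = 1284; area = 642; answer 642
Part 2: R1 = 642; threaded value p + q = 643; r = 4938; 4938 = 2 * 3 * 823; sigma = (1 + 2) * (1 + 3) * (1 + 823) = 3 * 4 * 824 = 9888; answer 9888

9888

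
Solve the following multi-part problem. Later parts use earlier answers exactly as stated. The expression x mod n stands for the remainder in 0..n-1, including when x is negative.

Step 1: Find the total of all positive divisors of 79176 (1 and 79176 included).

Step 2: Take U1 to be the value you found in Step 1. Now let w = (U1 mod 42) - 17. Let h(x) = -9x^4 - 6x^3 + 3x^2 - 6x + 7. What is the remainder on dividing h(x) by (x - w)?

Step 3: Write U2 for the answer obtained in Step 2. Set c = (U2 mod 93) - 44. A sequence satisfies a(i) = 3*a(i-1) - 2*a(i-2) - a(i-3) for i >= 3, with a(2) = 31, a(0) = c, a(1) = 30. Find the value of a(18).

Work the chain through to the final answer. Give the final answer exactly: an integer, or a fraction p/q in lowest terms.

Step 1: 79176 = 2^3 * 3 * 3299; sigma = (1 + 2 + 4 + 8) * (1 + 3) * (1 + 3299) = 15 * 4 * 3300 = 198000; answer 198000
Step 2: U1 = 198000; w = -5; remainder = value at the root: -9*(-5)^4 - 6*(-5)^3 + 3*(-5)^2 - 6*(-5)^1 + 7 = (-5625) + (750) + (75) + (30) + (7) = -4763; answer -4763
Step 3: U2 = -4763; c = 29; a(3) = 3*(31) - 2*(30) - 1*(29) = 4; iterating: a(3)=4, a(4)=-80, a(5)=-279, a(6)=-681, a(7)=-1405, a(8)=-2574, a(9)=-4231, a(10)=-6140, a(11)=-7384, a(12)=-5641, a(13)=3985, a(14)=30621, a(15)=89534, a(16)=203375, a(17)=400436, a(18)=705024; answer 705024

705024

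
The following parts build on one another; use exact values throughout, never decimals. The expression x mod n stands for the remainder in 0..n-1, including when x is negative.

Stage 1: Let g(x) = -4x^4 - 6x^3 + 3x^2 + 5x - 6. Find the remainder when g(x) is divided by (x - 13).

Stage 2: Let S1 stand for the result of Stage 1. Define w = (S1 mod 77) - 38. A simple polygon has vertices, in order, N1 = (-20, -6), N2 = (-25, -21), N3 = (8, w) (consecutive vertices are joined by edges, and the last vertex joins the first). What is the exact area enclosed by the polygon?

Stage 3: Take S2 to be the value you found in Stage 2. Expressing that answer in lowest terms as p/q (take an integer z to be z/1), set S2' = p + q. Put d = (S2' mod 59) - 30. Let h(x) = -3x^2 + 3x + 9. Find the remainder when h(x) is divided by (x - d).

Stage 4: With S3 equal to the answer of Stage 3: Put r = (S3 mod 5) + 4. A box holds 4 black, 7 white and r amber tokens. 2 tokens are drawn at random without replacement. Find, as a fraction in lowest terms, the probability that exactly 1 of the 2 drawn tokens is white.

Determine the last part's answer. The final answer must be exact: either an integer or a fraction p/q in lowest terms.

77/153

Stage 1: remainder = value at the root: -4*(13)^4 - 6*(13)^3 + 3*(13)^2 + 5*(13)^1 - 6 = (-114244) + (-13182) + (507) + (65) + (-6) = -126860; answer -126860
Stage 2: S1 = -126860; w = -2; cross terms: (-20*-21 - -25*-6)=270, (-25*-2 - 8*-21)=218, (8*-6 - -20*-2)=-88; twice the area = |400| = 400; area = 200; answer 200
Stage 3: S2 = 200; threaded value p + q = 201; d = -6; remainder = value at the root: -3*(-6)^2 + 3*(-6)^1 + 9 = (-108) + (-18) + (9) = -117; answer -117
Stage 4: S3 = -117; r = 7; total draws C(18,2) = 153; favorable C(7,1)*C(11,1) = 77; P = 77/153; answer 77/153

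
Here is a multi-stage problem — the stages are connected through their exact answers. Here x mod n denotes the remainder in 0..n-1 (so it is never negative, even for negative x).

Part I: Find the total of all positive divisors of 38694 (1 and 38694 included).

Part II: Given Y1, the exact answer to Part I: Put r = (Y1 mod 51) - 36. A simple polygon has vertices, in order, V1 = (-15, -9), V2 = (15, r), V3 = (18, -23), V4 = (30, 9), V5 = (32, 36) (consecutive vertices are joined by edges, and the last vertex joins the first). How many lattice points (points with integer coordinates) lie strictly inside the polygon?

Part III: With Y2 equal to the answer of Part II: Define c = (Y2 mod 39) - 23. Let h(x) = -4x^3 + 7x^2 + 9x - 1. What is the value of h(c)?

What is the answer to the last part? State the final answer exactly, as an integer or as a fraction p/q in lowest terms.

-559

Part I: 38694 = 2 * 3 * 6449; sigma = (1 + 2) * (1 + 3) * (1 + 6449) = 3 * 4 * 6450 = 77400; answer 77400
Part II: Y1 = 77400; r = -3; cross terms: (-15*-3 - 15*-9)=180, (15*-23 - 18*-3)=-291, (18*9 - 30*-23)=852, (30*36 - 32*9)=792, (32*-9 - -15*36)=252; twice the area = |1785| = 1785; area = 1785/2; boundary points = 6 + 1 + 4 + 1 + 1 = 13; strictly interior points = area - boundary/2 + 1 = 887; answer 887
Part III: Y2 = 887; c = 6; -4*(6)^3 + 7*(6)^2 + 9*(6)^1 - 1 = (-864) + (252) + (54) + (-1) = -559; answer -559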